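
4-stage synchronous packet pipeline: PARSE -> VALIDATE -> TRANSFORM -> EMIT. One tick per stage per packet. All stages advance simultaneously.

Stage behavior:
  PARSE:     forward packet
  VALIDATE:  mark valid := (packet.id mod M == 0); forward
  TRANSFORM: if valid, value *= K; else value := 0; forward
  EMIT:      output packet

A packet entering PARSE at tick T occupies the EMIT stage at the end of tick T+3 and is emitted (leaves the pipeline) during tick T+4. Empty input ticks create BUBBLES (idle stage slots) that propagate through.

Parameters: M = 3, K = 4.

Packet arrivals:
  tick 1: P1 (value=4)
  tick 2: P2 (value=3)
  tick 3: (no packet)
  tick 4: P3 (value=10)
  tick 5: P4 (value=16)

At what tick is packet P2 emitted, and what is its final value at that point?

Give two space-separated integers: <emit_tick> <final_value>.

Answer: 6 0

Derivation:
Tick 1: [PARSE:P1(v=4,ok=F), VALIDATE:-, TRANSFORM:-, EMIT:-] out:-; in:P1
Tick 2: [PARSE:P2(v=3,ok=F), VALIDATE:P1(v=4,ok=F), TRANSFORM:-, EMIT:-] out:-; in:P2
Tick 3: [PARSE:-, VALIDATE:P2(v=3,ok=F), TRANSFORM:P1(v=0,ok=F), EMIT:-] out:-; in:-
Tick 4: [PARSE:P3(v=10,ok=F), VALIDATE:-, TRANSFORM:P2(v=0,ok=F), EMIT:P1(v=0,ok=F)] out:-; in:P3
Tick 5: [PARSE:P4(v=16,ok=F), VALIDATE:P3(v=10,ok=T), TRANSFORM:-, EMIT:P2(v=0,ok=F)] out:P1(v=0); in:P4
Tick 6: [PARSE:-, VALIDATE:P4(v=16,ok=F), TRANSFORM:P3(v=40,ok=T), EMIT:-] out:P2(v=0); in:-
Tick 7: [PARSE:-, VALIDATE:-, TRANSFORM:P4(v=0,ok=F), EMIT:P3(v=40,ok=T)] out:-; in:-
Tick 8: [PARSE:-, VALIDATE:-, TRANSFORM:-, EMIT:P4(v=0,ok=F)] out:P3(v=40); in:-
Tick 9: [PARSE:-, VALIDATE:-, TRANSFORM:-, EMIT:-] out:P4(v=0); in:-
P2: arrives tick 2, valid=False (id=2, id%3=2), emit tick 6, final value 0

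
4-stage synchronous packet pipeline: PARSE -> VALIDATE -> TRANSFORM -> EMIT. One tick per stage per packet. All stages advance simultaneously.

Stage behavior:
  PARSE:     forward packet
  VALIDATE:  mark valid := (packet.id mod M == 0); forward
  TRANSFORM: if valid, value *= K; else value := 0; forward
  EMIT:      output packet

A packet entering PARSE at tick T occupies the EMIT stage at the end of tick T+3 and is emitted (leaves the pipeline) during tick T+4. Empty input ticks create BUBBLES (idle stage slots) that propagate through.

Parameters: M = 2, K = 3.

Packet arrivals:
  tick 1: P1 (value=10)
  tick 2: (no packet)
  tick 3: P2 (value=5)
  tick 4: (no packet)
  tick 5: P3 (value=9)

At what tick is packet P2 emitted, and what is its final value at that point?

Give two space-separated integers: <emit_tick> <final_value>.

Answer: 7 15

Derivation:
Tick 1: [PARSE:P1(v=10,ok=F), VALIDATE:-, TRANSFORM:-, EMIT:-] out:-; in:P1
Tick 2: [PARSE:-, VALIDATE:P1(v=10,ok=F), TRANSFORM:-, EMIT:-] out:-; in:-
Tick 3: [PARSE:P2(v=5,ok=F), VALIDATE:-, TRANSFORM:P1(v=0,ok=F), EMIT:-] out:-; in:P2
Tick 4: [PARSE:-, VALIDATE:P2(v=5,ok=T), TRANSFORM:-, EMIT:P1(v=0,ok=F)] out:-; in:-
Tick 5: [PARSE:P3(v=9,ok=F), VALIDATE:-, TRANSFORM:P2(v=15,ok=T), EMIT:-] out:P1(v=0); in:P3
Tick 6: [PARSE:-, VALIDATE:P3(v=9,ok=F), TRANSFORM:-, EMIT:P2(v=15,ok=T)] out:-; in:-
Tick 7: [PARSE:-, VALIDATE:-, TRANSFORM:P3(v=0,ok=F), EMIT:-] out:P2(v=15); in:-
Tick 8: [PARSE:-, VALIDATE:-, TRANSFORM:-, EMIT:P3(v=0,ok=F)] out:-; in:-
Tick 9: [PARSE:-, VALIDATE:-, TRANSFORM:-, EMIT:-] out:P3(v=0); in:-
P2: arrives tick 3, valid=True (id=2, id%2=0), emit tick 7, final value 15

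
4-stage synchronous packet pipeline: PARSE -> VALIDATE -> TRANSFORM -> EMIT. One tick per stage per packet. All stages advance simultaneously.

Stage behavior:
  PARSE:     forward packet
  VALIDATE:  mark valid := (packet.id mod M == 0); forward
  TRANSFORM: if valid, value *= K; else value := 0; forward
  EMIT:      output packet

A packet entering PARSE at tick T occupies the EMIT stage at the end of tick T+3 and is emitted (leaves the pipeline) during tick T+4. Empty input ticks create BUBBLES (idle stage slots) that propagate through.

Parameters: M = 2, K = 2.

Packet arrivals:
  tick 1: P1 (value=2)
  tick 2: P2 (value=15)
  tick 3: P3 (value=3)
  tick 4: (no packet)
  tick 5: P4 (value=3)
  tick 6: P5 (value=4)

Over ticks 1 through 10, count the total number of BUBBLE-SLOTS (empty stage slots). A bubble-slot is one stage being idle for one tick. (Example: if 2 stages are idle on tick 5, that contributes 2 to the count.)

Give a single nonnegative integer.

Answer: 20

Derivation:
Tick 1: [PARSE:P1(v=2,ok=F), VALIDATE:-, TRANSFORM:-, EMIT:-] out:-; bubbles=3
Tick 2: [PARSE:P2(v=15,ok=F), VALIDATE:P1(v=2,ok=F), TRANSFORM:-, EMIT:-] out:-; bubbles=2
Tick 3: [PARSE:P3(v=3,ok=F), VALIDATE:P2(v=15,ok=T), TRANSFORM:P1(v=0,ok=F), EMIT:-] out:-; bubbles=1
Tick 4: [PARSE:-, VALIDATE:P3(v=3,ok=F), TRANSFORM:P2(v=30,ok=T), EMIT:P1(v=0,ok=F)] out:-; bubbles=1
Tick 5: [PARSE:P4(v=3,ok=F), VALIDATE:-, TRANSFORM:P3(v=0,ok=F), EMIT:P2(v=30,ok=T)] out:P1(v=0); bubbles=1
Tick 6: [PARSE:P5(v=4,ok=F), VALIDATE:P4(v=3,ok=T), TRANSFORM:-, EMIT:P3(v=0,ok=F)] out:P2(v=30); bubbles=1
Tick 7: [PARSE:-, VALIDATE:P5(v=4,ok=F), TRANSFORM:P4(v=6,ok=T), EMIT:-] out:P3(v=0); bubbles=2
Tick 8: [PARSE:-, VALIDATE:-, TRANSFORM:P5(v=0,ok=F), EMIT:P4(v=6,ok=T)] out:-; bubbles=2
Tick 9: [PARSE:-, VALIDATE:-, TRANSFORM:-, EMIT:P5(v=0,ok=F)] out:P4(v=6); bubbles=3
Tick 10: [PARSE:-, VALIDATE:-, TRANSFORM:-, EMIT:-] out:P5(v=0); bubbles=4
Total bubble-slots: 20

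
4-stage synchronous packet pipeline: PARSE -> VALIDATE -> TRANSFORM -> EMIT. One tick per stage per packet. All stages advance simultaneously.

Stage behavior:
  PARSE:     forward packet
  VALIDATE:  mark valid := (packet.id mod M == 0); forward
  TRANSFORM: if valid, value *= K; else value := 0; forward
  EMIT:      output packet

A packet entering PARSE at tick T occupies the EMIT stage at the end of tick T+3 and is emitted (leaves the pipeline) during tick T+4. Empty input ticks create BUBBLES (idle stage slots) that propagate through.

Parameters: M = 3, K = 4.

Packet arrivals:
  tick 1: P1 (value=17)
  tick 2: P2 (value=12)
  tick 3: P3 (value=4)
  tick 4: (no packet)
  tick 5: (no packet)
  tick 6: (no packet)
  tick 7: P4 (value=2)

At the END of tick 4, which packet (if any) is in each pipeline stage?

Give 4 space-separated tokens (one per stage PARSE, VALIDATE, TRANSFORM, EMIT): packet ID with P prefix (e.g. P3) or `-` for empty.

Tick 1: [PARSE:P1(v=17,ok=F), VALIDATE:-, TRANSFORM:-, EMIT:-] out:-; in:P1
Tick 2: [PARSE:P2(v=12,ok=F), VALIDATE:P1(v=17,ok=F), TRANSFORM:-, EMIT:-] out:-; in:P2
Tick 3: [PARSE:P3(v=4,ok=F), VALIDATE:P2(v=12,ok=F), TRANSFORM:P1(v=0,ok=F), EMIT:-] out:-; in:P3
Tick 4: [PARSE:-, VALIDATE:P3(v=4,ok=T), TRANSFORM:P2(v=0,ok=F), EMIT:P1(v=0,ok=F)] out:-; in:-
At end of tick 4: ['-', 'P3', 'P2', 'P1']

Answer: - P3 P2 P1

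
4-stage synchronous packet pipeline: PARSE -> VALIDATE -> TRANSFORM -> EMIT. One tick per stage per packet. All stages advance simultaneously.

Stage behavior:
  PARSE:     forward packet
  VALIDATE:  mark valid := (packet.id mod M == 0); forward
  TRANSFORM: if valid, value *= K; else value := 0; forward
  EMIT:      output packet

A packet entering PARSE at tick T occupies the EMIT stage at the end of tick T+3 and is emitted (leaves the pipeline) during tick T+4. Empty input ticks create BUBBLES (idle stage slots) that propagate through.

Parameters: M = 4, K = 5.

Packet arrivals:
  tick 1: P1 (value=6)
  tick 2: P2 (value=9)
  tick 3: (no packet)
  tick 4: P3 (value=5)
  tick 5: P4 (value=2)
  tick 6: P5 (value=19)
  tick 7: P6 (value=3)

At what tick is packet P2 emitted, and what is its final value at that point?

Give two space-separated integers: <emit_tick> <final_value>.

Answer: 6 0

Derivation:
Tick 1: [PARSE:P1(v=6,ok=F), VALIDATE:-, TRANSFORM:-, EMIT:-] out:-; in:P1
Tick 2: [PARSE:P2(v=9,ok=F), VALIDATE:P1(v=6,ok=F), TRANSFORM:-, EMIT:-] out:-; in:P2
Tick 3: [PARSE:-, VALIDATE:P2(v=9,ok=F), TRANSFORM:P1(v=0,ok=F), EMIT:-] out:-; in:-
Tick 4: [PARSE:P3(v=5,ok=F), VALIDATE:-, TRANSFORM:P2(v=0,ok=F), EMIT:P1(v=0,ok=F)] out:-; in:P3
Tick 5: [PARSE:P4(v=2,ok=F), VALIDATE:P3(v=5,ok=F), TRANSFORM:-, EMIT:P2(v=0,ok=F)] out:P1(v=0); in:P4
Tick 6: [PARSE:P5(v=19,ok=F), VALIDATE:P4(v=2,ok=T), TRANSFORM:P3(v=0,ok=F), EMIT:-] out:P2(v=0); in:P5
Tick 7: [PARSE:P6(v=3,ok=F), VALIDATE:P5(v=19,ok=F), TRANSFORM:P4(v=10,ok=T), EMIT:P3(v=0,ok=F)] out:-; in:P6
Tick 8: [PARSE:-, VALIDATE:P6(v=3,ok=F), TRANSFORM:P5(v=0,ok=F), EMIT:P4(v=10,ok=T)] out:P3(v=0); in:-
Tick 9: [PARSE:-, VALIDATE:-, TRANSFORM:P6(v=0,ok=F), EMIT:P5(v=0,ok=F)] out:P4(v=10); in:-
Tick 10: [PARSE:-, VALIDATE:-, TRANSFORM:-, EMIT:P6(v=0,ok=F)] out:P5(v=0); in:-
Tick 11: [PARSE:-, VALIDATE:-, TRANSFORM:-, EMIT:-] out:P6(v=0); in:-
P2: arrives tick 2, valid=False (id=2, id%4=2), emit tick 6, final value 0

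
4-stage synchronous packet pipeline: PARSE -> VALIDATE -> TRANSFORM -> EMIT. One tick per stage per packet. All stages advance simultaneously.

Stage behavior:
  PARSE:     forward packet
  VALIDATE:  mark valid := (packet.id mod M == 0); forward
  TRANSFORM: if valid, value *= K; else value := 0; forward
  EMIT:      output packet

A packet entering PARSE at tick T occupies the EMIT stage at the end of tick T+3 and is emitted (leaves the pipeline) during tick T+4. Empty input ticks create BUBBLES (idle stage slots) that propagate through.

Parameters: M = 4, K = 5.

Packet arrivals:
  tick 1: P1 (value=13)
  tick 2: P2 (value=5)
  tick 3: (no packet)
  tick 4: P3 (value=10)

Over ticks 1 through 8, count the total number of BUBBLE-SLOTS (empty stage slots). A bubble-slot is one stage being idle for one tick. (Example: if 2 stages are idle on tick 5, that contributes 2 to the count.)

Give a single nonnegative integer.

Tick 1: [PARSE:P1(v=13,ok=F), VALIDATE:-, TRANSFORM:-, EMIT:-] out:-; bubbles=3
Tick 2: [PARSE:P2(v=5,ok=F), VALIDATE:P1(v=13,ok=F), TRANSFORM:-, EMIT:-] out:-; bubbles=2
Tick 3: [PARSE:-, VALIDATE:P2(v=5,ok=F), TRANSFORM:P1(v=0,ok=F), EMIT:-] out:-; bubbles=2
Tick 4: [PARSE:P3(v=10,ok=F), VALIDATE:-, TRANSFORM:P2(v=0,ok=F), EMIT:P1(v=0,ok=F)] out:-; bubbles=1
Tick 5: [PARSE:-, VALIDATE:P3(v=10,ok=F), TRANSFORM:-, EMIT:P2(v=0,ok=F)] out:P1(v=0); bubbles=2
Tick 6: [PARSE:-, VALIDATE:-, TRANSFORM:P3(v=0,ok=F), EMIT:-] out:P2(v=0); bubbles=3
Tick 7: [PARSE:-, VALIDATE:-, TRANSFORM:-, EMIT:P3(v=0,ok=F)] out:-; bubbles=3
Tick 8: [PARSE:-, VALIDATE:-, TRANSFORM:-, EMIT:-] out:P3(v=0); bubbles=4
Total bubble-slots: 20

Answer: 20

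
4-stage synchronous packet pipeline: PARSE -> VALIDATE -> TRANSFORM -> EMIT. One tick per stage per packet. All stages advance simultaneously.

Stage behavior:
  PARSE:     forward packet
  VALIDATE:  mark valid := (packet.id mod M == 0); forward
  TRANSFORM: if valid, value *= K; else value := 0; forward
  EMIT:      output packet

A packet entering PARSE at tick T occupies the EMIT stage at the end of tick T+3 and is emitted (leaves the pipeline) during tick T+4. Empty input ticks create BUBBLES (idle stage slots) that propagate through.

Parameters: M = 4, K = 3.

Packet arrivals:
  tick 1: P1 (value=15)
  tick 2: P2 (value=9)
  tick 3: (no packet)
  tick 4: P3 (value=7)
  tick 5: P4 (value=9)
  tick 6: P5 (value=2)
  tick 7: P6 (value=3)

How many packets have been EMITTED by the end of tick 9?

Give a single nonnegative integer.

Answer: 4

Derivation:
Tick 1: [PARSE:P1(v=15,ok=F), VALIDATE:-, TRANSFORM:-, EMIT:-] out:-; in:P1
Tick 2: [PARSE:P2(v=9,ok=F), VALIDATE:P1(v=15,ok=F), TRANSFORM:-, EMIT:-] out:-; in:P2
Tick 3: [PARSE:-, VALIDATE:P2(v=9,ok=F), TRANSFORM:P1(v=0,ok=F), EMIT:-] out:-; in:-
Tick 4: [PARSE:P3(v=7,ok=F), VALIDATE:-, TRANSFORM:P2(v=0,ok=F), EMIT:P1(v=0,ok=F)] out:-; in:P3
Tick 5: [PARSE:P4(v=9,ok=F), VALIDATE:P3(v=7,ok=F), TRANSFORM:-, EMIT:P2(v=0,ok=F)] out:P1(v=0); in:P4
Tick 6: [PARSE:P5(v=2,ok=F), VALIDATE:P4(v=9,ok=T), TRANSFORM:P3(v=0,ok=F), EMIT:-] out:P2(v=0); in:P5
Tick 7: [PARSE:P6(v=3,ok=F), VALIDATE:P5(v=2,ok=F), TRANSFORM:P4(v=27,ok=T), EMIT:P3(v=0,ok=F)] out:-; in:P6
Tick 8: [PARSE:-, VALIDATE:P6(v=3,ok=F), TRANSFORM:P5(v=0,ok=F), EMIT:P4(v=27,ok=T)] out:P3(v=0); in:-
Tick 9: [PARSE:-, VALIDATE:-, TRANSFORM:P6(v=0,ok=F), EMIT:P5(v=0,ok=F)] out:P4(v=27); in:-
Emitted by tick 9: ['P1', 'P2', 'P3', 'P4']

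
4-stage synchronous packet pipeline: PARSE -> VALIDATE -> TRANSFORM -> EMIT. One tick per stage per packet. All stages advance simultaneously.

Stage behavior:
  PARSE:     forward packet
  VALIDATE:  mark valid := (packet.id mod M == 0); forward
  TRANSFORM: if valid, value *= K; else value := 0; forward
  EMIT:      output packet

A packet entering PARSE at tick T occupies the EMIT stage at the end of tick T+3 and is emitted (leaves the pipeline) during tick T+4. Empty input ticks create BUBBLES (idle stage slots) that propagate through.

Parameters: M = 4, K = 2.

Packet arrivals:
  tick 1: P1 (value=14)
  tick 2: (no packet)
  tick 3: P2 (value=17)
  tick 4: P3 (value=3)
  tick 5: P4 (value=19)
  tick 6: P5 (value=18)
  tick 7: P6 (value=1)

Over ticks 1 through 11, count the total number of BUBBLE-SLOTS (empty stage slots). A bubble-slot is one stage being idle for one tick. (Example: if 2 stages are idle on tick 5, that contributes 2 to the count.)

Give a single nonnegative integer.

Answer: 20

Derivation:
Tick 1: [PARSE:P1(v=14,ok=F), VALIDATE:-, TRANSFORM:-, EMIT:-] out:-; bubbles=3
Tick 2: [PARSE:-, VALIDATE:P1(v=14,ok=F), TRANSFORM:-, EMIT:-] out:-; bubbles=3
Tick 3: [PARSE:P2(v=17,ok=F), VALIDATE:-, TRANSFORM:P1(v=0,ok=F), EMIT:-] out:-; bubbles=2
Tick 4: [PARSE:P3(v=3,ok=F), VALIDATE:P2(v=17,ok=F), TRANSFORM:-, EMIT:P1(v=0,ok=F)] out:-; bubbles=1
Tick 5: [PARSE:P4(v=19,ok=F), VALIDATE:P3(v=3,ok=F), TRANSFORM:P2(v=0,ok=F), EMIT:-] out:P1(v=0); bubbles=1
Tick 6: [PARSE:P5(v=18,ok=F), VALIDATE:P4(v=19,ok=T), TRANSFORM:P3(v=0,ok=F), EMIT:P2(v=0,ok=F)] out:-; bubbles=0
Tick 7: [PARSE:P6(v=1,ok=F), VALIDATE:P5(v=18,ok=F), TRANSFORM:P4(v=38,ok=T), EMIT:P3(v=0,ok=F)] out:P2(v=0); bubbles=0
Tick 8: [PARSE:-, VALIDATE:P6(v=1,ok=F), TRANSFORM:P5(v=0,ok=F), EMIT:P4(v=38,ok=T)] out:P3(v=0); bubbles=1
Tick 9: [PARSE:-, VALIDATE:-, TRANSFORM:P6(v=0,ok=F), EMIT:P5(v=0,ok=F)] out:P4(v=38); bubbles=2
Tick 10: [PARSE:-, VALIDATE:-, TRANSFORM:-, EMIT:P6(v=0,ok=F)] out:P5(v=0); bubbles=3
Tick 11: [PARSE:-, VALIDATE:-, TRANSFORM:-, EMIT:-] out:P6(v=0); bubbles=4
Total bubble-slots: 20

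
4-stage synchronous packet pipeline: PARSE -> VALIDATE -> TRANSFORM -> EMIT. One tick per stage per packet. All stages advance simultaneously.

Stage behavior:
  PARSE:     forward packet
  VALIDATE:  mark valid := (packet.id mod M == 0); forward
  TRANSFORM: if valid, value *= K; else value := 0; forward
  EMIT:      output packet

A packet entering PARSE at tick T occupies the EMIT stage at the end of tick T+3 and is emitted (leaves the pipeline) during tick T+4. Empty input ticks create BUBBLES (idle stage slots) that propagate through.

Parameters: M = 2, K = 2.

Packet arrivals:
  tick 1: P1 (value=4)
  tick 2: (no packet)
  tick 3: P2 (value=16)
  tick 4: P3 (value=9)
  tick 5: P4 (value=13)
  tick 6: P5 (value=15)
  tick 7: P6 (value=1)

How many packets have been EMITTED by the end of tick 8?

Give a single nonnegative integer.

Answer: 3

Derivation:
Tick 1: [PARSE:P1(v=4,ok=F), VALIDATE:-, TRANSFORM:-, EMIT:-] out:-; in:P1
Tick 2: [PARSE:-, VALIDATE:P1(v=4,ok=F), TRANSFORM:-, EMIT:-] out:-; in:-
Tick 3: [PARSE:P2(v=16,ok=F), VALIDATE:-, TRANSFORM:P1(v=0,ok=F), EMIT:-] out:-; in:P2
Tick 4: [PARSE:P3(v=9,ok=F), VALIDATE:P2(v=16,ok=T), TRANSFORM:-, EMIT:P1(v=0,ok=F)] out:-; in:P3
Tick 5: [PARSE:P4(v=13,ok=F), VALIDATE:P3(v=9,ok=F), TRANSFORM:P2(v=32,ok=T), EMIT:-] out:P1(v=0); in:P4
Tick 6: [PARSE:P5(v=15,ok=F), VALIDATE:P4(v=13,ok=T), TRANSFORM:P3(v=0,ok=F), EMIT:P2(v=32,ok=T)] out:-; in:P5
Tick 7: [PARSE:P6(v=1,ok=F), VALIDATE:P5(v=15,ok=F), TRANSFORM:P4(v=26,ok=T), EMIT:P3(v=0,ok=F)] out:P2(v=32); in:P6
Tick 8: [PARSE:-, VALIDATE:P6(v=1,ok=T), TRANSFORM:P5(v=0,ok=F), EMIT:P4(v=26,ok=T)] out:P3(v=0); in:-
Emitted by tick 8: ['P1', 'P2', 'P3']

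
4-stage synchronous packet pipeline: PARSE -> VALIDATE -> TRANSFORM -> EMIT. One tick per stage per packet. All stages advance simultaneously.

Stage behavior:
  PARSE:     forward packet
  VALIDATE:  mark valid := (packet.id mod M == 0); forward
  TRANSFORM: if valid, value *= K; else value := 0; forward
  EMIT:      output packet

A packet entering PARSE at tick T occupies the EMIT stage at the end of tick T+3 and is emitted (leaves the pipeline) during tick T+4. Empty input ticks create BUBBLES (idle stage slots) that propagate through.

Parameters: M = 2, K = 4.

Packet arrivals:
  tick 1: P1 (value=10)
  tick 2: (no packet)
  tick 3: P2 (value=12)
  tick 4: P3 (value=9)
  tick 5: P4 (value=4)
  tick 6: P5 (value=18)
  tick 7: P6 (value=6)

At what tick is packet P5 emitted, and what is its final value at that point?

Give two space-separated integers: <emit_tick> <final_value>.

Answer: 10 0

Derivation:
Tick 1: [PARSE:P1(v=10,ok=F), VALIDATE:-, TRANSFORM:-, EMIT:-] out:-; in:P1
Tick 2: [PARSE:-, VALIDATE:P1(v=10,ok=F), TRANSFORM:-, EMIT:-] out:-; in:-
Tick 3: [PARSE:P2(v=12,ok=F), VALIDATE:-, TRANSFORM:P1(v=0,ok=F), EMIT:-] out:-; in:P2
Tick 4: [PARSE:P3(v=9,ok=F), VALIDATE:P2(v=12,ok=T), TRANSFORM:-, EMIT:P1(v=0,ok=F)] out:-; in:P3
Tick 5: [PARSE:P4(v=4,ok=F), VALIDATE:P3(v=9,ok=F), TRANSFORM:P2(v=48,ok=T), EMIT:-] out:P1(v=0); in:P4
Tick 6: [PARSE:P5(v=18,ok=F), VALIDATE:P4(v=4,ok=T), TRANSFORM:P3(v=0,ok=F), EMIT:P2(v=48,ok=T)] out:-; in:P5
Tick 7: [PARSE:P6(v=6,ok=F), VALIDATE:P5(v=18,ok=F), TRANSFORM:P4(v=16,ok=T), EMIT:P3(v=0,ok=F)] out:P2(v=48); in:P6
Tick 8: [PARSE:-, VALIDATE:P6(v=6,ok=T), TRANSFORM:P5(v=0,ok=F), EMIT:P4(v=16,ok=T)] out:P3(v=0); in:-
Tick 9: [PARSE:-, VALIDATE:-, TRANSFORM:P6(v=24,ok=T), EMIT:P5(v=0,ok=F)] out:P4(v=16); in:-
Tick 10: [PARSE:-, VALIDATE:-, TRANSFORM:-, EMIT:P6(v=24,ok=T)] out:P5(v=0); in:-
Tick 11: [PARSE:-, VALIDATE:-, TRANSFORM:-, EMIT:-] out:P6(v=24); in:-
P5: arrives tick 6, valid=False (id=5, id%2=1), emit tick 10, final value 0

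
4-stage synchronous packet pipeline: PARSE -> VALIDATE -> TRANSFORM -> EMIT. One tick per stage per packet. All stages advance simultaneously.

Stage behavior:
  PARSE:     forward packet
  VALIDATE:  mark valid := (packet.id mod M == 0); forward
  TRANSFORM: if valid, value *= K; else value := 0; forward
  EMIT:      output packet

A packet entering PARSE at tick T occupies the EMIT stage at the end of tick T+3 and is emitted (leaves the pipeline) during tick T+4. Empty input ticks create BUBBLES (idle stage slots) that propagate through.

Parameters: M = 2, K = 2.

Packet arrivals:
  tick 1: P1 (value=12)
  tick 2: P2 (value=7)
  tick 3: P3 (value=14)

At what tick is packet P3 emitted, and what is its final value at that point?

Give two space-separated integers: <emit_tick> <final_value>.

Tick 1: [PARSE:P1(v=12,ok=F), VALIDATE:-, TRANSFORM:-, EMIT:-] out:-; in:P1
Tick 2: [PARSE:P2(v=7,ok=F), VALIDATE:P1(v=12,ok=F), TRANSFORM:-, EMIT:-] out:-; in:P2
Tick 3: [PARSE:P3(v=14,ok=F), VALIDATE:P2(v=7,ok=T), TRANSFORM:P1(v=0,ok=F), EMIT:-] out:-; in:P3
Tick 4: [PARSE:-, VALIDATE:P3(v=14,ok=F), TRANSFORM:P2(v=14,ok=T), EMIT:P1(v=0,ok=F)] out:-; in:-
Tick 5: [PARSE:-, VALIDATE:-, TRANSFORM:P3(v=0,ok=F), EMIT:P2(v=14,ok=T)] out:P1(v=0); in:-
Tick 6: [PARSE:-, VALIDATE:-, TRANSFORM:-, EMIT:P3(v=0,ok=F)] out:P2(v=14); in:-
Tick 7: [PARSE:-, VALIDATE:-, TRANSFORM:-, EMIT:-] out:P3(v=0); in:-
P3: arrives tick 3, valid=False (id=3, id%2=1), emit tick 7, final value 0

Answer: 7 0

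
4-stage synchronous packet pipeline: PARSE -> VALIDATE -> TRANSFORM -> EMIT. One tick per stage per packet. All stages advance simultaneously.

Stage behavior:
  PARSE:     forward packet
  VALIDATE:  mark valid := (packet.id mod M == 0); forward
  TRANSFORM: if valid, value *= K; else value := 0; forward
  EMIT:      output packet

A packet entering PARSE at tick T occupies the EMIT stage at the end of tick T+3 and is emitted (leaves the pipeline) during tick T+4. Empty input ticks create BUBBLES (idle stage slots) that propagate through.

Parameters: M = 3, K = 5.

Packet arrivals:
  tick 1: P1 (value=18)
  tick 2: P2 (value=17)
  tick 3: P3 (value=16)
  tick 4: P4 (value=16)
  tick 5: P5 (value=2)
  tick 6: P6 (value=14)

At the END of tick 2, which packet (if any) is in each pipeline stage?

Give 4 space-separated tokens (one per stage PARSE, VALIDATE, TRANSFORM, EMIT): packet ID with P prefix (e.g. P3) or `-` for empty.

Tick 1: [PARSE:P1(v=18,ok=F), VALIDATE:-, TRANSFORM:-, EMIT:-] out:-; in:P1
Tick 2: [PARSE:P2(v=17,ok=F), VALIDATE:P1(v=18,ok=F), TRANSFORM:-, EMIT:-] out:-; in:P2
At end of tick 2: ['P2', 'P1', '-', '-']

Answer: P2 P1 - -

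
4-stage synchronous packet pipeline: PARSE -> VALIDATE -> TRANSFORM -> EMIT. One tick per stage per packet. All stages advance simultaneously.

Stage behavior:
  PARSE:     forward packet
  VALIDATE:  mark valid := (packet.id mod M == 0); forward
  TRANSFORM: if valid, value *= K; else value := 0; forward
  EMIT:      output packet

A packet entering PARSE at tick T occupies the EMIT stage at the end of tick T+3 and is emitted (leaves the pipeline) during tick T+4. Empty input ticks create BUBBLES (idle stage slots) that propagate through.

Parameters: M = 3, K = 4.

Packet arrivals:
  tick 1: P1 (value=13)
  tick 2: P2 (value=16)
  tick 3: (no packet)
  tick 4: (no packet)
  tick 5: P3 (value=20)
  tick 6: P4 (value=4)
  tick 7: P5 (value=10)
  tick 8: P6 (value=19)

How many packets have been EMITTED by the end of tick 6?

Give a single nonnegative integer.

Answer: 2

Derivation:
Tick 1: [PARSE:P1(v=13,ok=F), VALIDATE:-, TRANSFORM:-, EMIT:-] out:-; in:P1
Tick 2: [PARSE:P2(v=16,ok=F), VALIDATE:P1(v=13,ok=F), TRANSFORM:-, EMIT:-] out:-; in:P2
Tick 3: [PARSE:-, VALIDATE:P2(v=16,ok=F), TRANSFORM:P1(v=0,ok=F), EMIT:-] out:-; in:-
Tick 4: [PARSE:-, VALIDATE:-, TRANSFORM:P2(v=0,ok=F), EMIT:P1(v=0,ok=F)] out:-; in:-
Tick 5: [PARSE:P3(v=20,ok=F), VALIDATE:-, TRANSFORM:-, EMIT:P2(v=0,ok=F)] out:P1(v=0); in:P3
Tick 6: [PARSE:P4(v=4,ok=F), VALIDATE:P3(v=20,ok=T), TRANSFORM:-, EMIT:-] out:P2(v=0); in:P4
Emitted by tick 6: ['P1', 'P2']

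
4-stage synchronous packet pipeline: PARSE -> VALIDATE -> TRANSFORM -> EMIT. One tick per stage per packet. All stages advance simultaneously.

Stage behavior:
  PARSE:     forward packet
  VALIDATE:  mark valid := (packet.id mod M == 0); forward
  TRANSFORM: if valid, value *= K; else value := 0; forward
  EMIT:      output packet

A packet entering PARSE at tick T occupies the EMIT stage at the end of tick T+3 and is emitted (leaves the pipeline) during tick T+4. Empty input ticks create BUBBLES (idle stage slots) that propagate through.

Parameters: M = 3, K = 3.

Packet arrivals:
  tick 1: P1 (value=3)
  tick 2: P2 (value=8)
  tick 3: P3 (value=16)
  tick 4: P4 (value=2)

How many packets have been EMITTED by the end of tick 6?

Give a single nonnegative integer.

Tick 1: [PARSE:P1(v=3,ok=F), VALIDATE:-, TRANSFORM:-, EMIT:-] out:-; in:P1
Tick 2: [PARSE:P2(v=8,ok=F), VALIDATE:P1(v=3,ok=F), TRANSFORM:-, EMIT:-] out:-; in:P2
Tick 3: [PARSE:P3(v=16,ok=F), VALIDATE:P2(v=8,ok=F), TRANSFORM:P1(v=0,ok=F), EMIT:-] out:-; in:P3
Tick 4: [PARSE:P4(v=2,ok=F), VALIDATE:P3(v=16,ok=T), TRANSFORM:P2(v=0,ok=F), EMIT:P1(v=0,ok=F)] out:-; in:P4
Tick 5: [PARSE:-, VALIDATE:P4(v=2,ok=F), TRANSFORM:P3(v=48,ok=T), EMIT:P2(v=0,ok=F)] out:P1(v=0); in:-
Tick 6: [PARSE:-, VALIDATE:-, TRANSFORM:P4(v=0,ok=F), EMIT:P3(v=48,ok=T)] out:P2(v=0); in:-
Emitted by tick 6: ['P1', 'P2']

Answer: 2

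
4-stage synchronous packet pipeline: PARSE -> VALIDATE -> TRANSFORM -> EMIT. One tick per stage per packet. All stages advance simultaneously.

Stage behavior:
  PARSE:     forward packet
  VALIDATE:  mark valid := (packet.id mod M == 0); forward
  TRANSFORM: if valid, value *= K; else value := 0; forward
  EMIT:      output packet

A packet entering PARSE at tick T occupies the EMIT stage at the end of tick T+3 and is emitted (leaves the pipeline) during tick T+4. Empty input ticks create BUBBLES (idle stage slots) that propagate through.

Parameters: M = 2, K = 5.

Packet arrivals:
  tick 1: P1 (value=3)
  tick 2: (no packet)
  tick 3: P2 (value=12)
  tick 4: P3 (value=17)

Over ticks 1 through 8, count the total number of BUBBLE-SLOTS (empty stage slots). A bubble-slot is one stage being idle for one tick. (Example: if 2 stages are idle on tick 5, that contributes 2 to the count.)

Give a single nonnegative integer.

Tick 1: [PARSE:P1(v=3,ok=F), VALIDATE:-, TRANSFORM:-, EMIT:-] out:-; bubbles=3
Tick 2: [PARSE:-, VALIDATE:P1(v=3,ok=F), TRANSFORM:-, EMIT:-] out:-; bubbles=3
Tick 3: [PARSE:P2(v=12,ok=F), VALIDATE:-, TRANSFORM:P1(v=0,ok=F), EMIT:-] out:-; bubbles=2
Tick 4: [PARSE:P3(v=17,ok=F), VALIDATE:P2(v=12,ok=T), TRANSFORM:-, EMIT:P1(v=0,ok=F)] out:-; bubbles=1
Tick 5: [PARSE:-, VALIDATE:P3(v=17,ok=F), TRANSFORM:P2(v=60,ok=T), EMIT:-] out:P1(v=0); bubbles=2
Tick 6: [PARSE:-, VALIDATE:-, TRANSFORM:P3(v=0,ok=F), EMIT:P2(v=60,ok=T)] out:-; bubbles=2
Tick 7: [PARSE:-, VALIDATE:-, TRANSFORM:-, EMIT:P3(v=0,ok=F)] out:P2(v=60); bubbles=3
Tick 8: [PARSE:-, VALIDATE:-, TRANSFORM:-, EMIT:-] out:P3(v=0); bubbles=4
Total bubble-slots: 20

Answer: 20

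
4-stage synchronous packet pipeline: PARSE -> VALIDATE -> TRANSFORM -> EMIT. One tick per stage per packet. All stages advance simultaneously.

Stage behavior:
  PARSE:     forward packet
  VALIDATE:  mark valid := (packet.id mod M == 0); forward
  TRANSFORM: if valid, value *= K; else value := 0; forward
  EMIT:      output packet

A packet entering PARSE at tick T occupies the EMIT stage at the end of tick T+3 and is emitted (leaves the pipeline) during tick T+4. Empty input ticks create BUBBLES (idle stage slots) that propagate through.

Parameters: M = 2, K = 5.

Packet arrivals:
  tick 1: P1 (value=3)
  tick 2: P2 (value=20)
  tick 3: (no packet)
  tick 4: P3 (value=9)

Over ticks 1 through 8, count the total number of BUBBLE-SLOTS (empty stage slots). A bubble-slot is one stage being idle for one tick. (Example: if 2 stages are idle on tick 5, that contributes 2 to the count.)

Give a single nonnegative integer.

Answer: 20

Derivation:
Tick 1: [PARSE:P1(v=3,ok=F), VALIDATE:-, TRANSFORM:-, EMIT:-] out:-; bubbles=3
Tick 2: [PARSE:P2(v=20,ok=F), VALIDATE:P1(v=3,ok=F), TRANSFORM:-, EMIT:-] out:-; bubbles=2
Tick 3: [PARSE:-, VALIDATE:P2(v=20,ok=T), TRANSFORM:P1(v=0,ok=F), EMIT:-] out:-; bubbles=2
Tick 4: [PARSE:P3(v=9,ok=F), VALIDATE:-, TRANSFORM:P2(v=100,ok=T), EMIT:P1(v=0,ok=F)] out:-; bubbles=1
Tick 5: [PARSE:-, VALIDATE:P3(v=9,ok=F), TRANSFORM:-, EMIT:P2(v=100,ok=T)] out:P1(v=0); bubbles=2
Tick 6: [PARSE:-, VALIDATE:-, TRANSFORM:P3(v=0,ok=F), EMIT:-] out:P2(v=100); bubbles=3
Tick 7: [PARSE:-, VALIDATE:-, TRANSFORM:-, EMIT:P3(v=0,ok=F)] out:-; bubbles=3
Tick 8: [PARSE:-, VALIDATE:-, TRANSFORM:-, EMIT:-] out:P3(v=0); bubbles=4
Total bubble-slots: 20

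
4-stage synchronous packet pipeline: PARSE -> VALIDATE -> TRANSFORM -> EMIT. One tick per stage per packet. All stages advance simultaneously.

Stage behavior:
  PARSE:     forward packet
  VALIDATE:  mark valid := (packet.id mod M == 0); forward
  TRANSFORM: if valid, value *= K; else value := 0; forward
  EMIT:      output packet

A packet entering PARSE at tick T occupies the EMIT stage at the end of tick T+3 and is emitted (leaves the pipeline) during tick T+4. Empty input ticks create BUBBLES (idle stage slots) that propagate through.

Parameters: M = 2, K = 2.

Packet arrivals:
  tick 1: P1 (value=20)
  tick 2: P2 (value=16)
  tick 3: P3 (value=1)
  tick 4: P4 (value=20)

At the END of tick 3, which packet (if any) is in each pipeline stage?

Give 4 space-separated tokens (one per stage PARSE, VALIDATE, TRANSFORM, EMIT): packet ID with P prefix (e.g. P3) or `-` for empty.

Answer: P3 P2 P1 -

Derivation:
Tick 1: [PARSE:P1(v=20,ok=F), VALIDATE:-, TRANSFORM:-, EMIT:-] out:-; in:P1
Tick 2: [PARSE:P2(v=16,ok=F), VALIDATE:P1(v=20,ok=F), TRANSFORM:-, EMIT:-] out:-; in:P2
Tick 3: [PARSE:P3(v=1,ok=F), VALIDATE:P2(v=16,ok=T), TRANSFORM:P1(v=0,ok=F), EMIT:-] out:-; in:P3
At end of tick 3: ['P3', 'P2', 'P1', '-']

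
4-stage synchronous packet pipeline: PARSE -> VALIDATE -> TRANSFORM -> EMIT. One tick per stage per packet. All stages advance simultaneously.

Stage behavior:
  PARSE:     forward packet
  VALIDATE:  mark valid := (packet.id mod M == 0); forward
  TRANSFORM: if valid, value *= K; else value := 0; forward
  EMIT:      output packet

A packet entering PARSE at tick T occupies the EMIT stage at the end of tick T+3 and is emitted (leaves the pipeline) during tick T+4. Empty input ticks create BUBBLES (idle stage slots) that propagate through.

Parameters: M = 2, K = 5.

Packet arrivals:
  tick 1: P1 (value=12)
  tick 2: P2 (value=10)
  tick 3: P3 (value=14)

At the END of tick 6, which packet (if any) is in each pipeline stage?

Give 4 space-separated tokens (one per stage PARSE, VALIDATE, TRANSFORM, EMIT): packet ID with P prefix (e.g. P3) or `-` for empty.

Answer: - - - P3

Derivation:
Tick 1: [PARSE:P1(v=12,ok=F), VALIDATE:-, TRANSFORM:-, EMIT:-] out:-; in:P1
Tick 2: [PARSE:P2(v=10,ok=F), VALIDATE:P1(v=12,ok=F), TRANSFORM:-, EMIT:-] out:-; in:P2
Tick 3: [PARSE:P3(v=14,ok=F), VALIDATE:P2(v=10,ok=T), TRANSFORM:P1(v=0,ok=F), EMIT:-] out:-; in:P3
Tick 4: [PARSE:-, VALIDATE:P3(v=14,ok=F), TRANSFORM:P2(v=50,ok=T), EMIT:P1(v=0,ok=F)] out:-; in:-
Tick 5: [PARSE:-, VALIDATE:-, TRANSFORM:P3(v=0,ok=F), EMIT:P2(v=50,ok=T)] out:P1(v=0); in:-
Tick 6: [PARSE:-, VALIDATE:-, TRANSFORM:-, EMIT:P3(v=0,ok=F)] out:P2(v=50); in:-
At end of tick 6: ['-', '-', '-', 'P3']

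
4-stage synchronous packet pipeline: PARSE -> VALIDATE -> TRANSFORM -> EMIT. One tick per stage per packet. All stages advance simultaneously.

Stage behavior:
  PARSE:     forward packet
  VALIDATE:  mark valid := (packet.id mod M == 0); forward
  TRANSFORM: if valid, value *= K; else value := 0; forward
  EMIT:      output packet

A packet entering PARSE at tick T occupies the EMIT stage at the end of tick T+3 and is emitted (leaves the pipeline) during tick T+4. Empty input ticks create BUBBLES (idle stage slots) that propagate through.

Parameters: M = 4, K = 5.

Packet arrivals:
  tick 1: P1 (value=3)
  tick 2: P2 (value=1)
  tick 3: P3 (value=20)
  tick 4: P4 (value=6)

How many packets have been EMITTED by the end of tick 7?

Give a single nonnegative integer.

Tick 1: [PARSE:P1(v=3,ok=F), VALIDATE:-, TRANSFORM:-, EMIT:-] out:-; in:P1
Tick 2: [PARSE:P2(v=1,ok=F), VALIDATE:P1(v=3,ok=F), TRANSFORM:-, EMIT:-] out:-; in:P2
Tick 3: [PARSE:P3(v=20,ok=F), VALIDATE:P2(v=1,ok=F), TRANSFORM:P1(v=0,ok=F), EMIT:-] out:-; in:P3
Tick 4: [PARSE:P4(v=6,ok=F), VALIDATE:P3(v=20,ok=F), TRANSFORM:P2(v=0,ok=F), EMIT:P1(v=0,ok=F)] out:-; in:P4
Tick 5: [PARSE:-, VALIDATE:P4(v=6,ok=T), TRANSFORM:P3(v=0,ok=F), EMIT:P2(v=0,ok=F)] out:P1(v=0); in:-
Tick 6: [PARSE:-, VALIDATE:-, TRANSFORM:P4(v=30,ok=T), EMIT:P3(v=0,ok=F)] out:P2(v=0); in:-
Tick 7: [PARSE:-, VALIDATE:-, TRANSFORM:-, EMIT:P4(v=30,ok=T)] out:P3(v=0); in:-
Emitted by tick 7: ['P1', 'P2', 'P3']

Answer: 3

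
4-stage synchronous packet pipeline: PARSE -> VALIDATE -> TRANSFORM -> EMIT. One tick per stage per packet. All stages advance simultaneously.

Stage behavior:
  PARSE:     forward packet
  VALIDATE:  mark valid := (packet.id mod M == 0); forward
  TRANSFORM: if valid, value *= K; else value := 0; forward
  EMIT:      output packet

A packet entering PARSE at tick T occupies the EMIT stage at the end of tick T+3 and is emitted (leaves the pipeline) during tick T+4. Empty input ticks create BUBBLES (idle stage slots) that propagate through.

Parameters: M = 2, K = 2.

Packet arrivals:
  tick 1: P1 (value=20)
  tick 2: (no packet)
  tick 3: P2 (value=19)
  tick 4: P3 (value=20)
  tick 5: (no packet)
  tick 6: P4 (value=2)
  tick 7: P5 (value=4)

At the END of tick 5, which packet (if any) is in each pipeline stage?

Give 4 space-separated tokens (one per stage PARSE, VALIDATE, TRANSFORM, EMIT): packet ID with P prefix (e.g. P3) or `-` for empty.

Answer: - P3 P2 -

Derivation:
Tick 1: [PARSE:P1(v=20,ok=F), VALIDATE:-, TRANSFORM:-, EMIT:-] out:-; in:P1
Tick 2: [PARSE:-, VALIDATE:P1(v=20,ok=F), TRANSFORM:-, EMIT:-] out:-; in:-
Tick 3: [PARSE:P2(v=19,ok=F), VALIDATE:-, TRANSFORM:P1(v=0,ok=F), EMIT:-] out:-; in:P2
Tick 4: [PARSE:P3(v=20,ok=F), VALIDATE:P2(v=19,ok=T), TRANSFORM:-, EMIT:P1(v=0,ok=F)] out:-; in:P3
Tick 5: [PARSE:-, VALIDATE:P3(v=20,ok=F), TRANSFORM:P2(v=38,ok=T), EMIT:-] out:P1(v=0); in:-
At end of tick 5: ['-', 'P3', 'P2', '-']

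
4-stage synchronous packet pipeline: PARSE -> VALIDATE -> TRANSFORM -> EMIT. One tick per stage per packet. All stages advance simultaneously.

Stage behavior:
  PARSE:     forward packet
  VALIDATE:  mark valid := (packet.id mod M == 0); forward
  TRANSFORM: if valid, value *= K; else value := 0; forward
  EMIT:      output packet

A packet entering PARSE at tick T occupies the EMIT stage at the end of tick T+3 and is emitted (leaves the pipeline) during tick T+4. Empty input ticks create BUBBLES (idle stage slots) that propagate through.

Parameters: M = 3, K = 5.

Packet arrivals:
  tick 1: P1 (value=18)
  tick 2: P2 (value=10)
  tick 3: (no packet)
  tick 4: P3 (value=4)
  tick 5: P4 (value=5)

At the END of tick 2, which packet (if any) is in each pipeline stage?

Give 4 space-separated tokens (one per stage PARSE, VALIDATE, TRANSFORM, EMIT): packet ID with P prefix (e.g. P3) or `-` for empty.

Tick 1: [PARSE:P1(v=18,ok=F), VALIDATE:-, TRANSFORM:-, EMIT:-] out:-; in:P1
Tick 2: [PARSE:P2(v=10,ok=F), VALIDATE:P1(v=18,ok=F), TRANSFORM:-, EMIT:-] out:-; in:P2
At end of tick 2: ['P2', 'P1', '-', '-']

Answer: P2 P1 - -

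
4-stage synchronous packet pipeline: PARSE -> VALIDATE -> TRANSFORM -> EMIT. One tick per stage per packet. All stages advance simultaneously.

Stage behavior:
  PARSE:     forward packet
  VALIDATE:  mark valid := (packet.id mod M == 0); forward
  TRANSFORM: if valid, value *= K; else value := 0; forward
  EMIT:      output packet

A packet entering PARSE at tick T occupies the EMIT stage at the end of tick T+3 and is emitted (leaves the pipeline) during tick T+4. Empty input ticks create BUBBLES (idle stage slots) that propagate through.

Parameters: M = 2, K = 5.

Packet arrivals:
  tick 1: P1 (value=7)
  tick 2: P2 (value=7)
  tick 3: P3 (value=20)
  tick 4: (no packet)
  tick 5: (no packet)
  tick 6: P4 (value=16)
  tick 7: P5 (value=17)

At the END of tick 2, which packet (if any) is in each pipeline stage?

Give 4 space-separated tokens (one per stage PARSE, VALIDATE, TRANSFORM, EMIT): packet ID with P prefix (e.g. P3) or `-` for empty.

Tick 1: [PARSE:P1(v=7,ok=F), VALIDATE:-, TRANSFORM:-, EMIT:-] out:-; in:P1
Tick 2: [PARSE:P2(v=7,ok=F), VALIDATE:P1(v=7,ok=F), TRANSFORM:-, EMIT:-] out:-; in:P2
At end of tick 2: ['P2', 'P1', '-', '-']

Answer: P2 P1 - -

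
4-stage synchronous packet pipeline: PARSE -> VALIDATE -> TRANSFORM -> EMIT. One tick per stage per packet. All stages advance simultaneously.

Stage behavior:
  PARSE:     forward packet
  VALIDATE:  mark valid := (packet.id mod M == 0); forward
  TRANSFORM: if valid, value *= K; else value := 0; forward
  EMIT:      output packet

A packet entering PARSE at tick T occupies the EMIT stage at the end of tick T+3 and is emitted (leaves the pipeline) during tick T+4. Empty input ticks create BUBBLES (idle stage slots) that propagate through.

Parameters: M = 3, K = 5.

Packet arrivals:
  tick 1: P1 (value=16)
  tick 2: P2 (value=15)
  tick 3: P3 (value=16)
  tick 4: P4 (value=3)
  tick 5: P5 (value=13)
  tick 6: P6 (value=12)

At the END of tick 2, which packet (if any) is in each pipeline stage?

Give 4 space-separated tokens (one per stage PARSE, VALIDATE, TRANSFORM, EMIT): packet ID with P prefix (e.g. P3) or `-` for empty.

Answer: P2 P1 - -

Derivation:
Tick 1: [PARSE:P1(v=16,ok=F), VALIDATE:-, TRANSFORM:-, EMIT:-] out:-; in:P1
Tick 2: [PARSE:P2(v=15,ok=F), VALIDATE:P1(v=16,ok=F), TRANSFORM:-, EMIT:-] out:-; in:P2
At end of tick 2: ['P2', 'P1', '-', '-']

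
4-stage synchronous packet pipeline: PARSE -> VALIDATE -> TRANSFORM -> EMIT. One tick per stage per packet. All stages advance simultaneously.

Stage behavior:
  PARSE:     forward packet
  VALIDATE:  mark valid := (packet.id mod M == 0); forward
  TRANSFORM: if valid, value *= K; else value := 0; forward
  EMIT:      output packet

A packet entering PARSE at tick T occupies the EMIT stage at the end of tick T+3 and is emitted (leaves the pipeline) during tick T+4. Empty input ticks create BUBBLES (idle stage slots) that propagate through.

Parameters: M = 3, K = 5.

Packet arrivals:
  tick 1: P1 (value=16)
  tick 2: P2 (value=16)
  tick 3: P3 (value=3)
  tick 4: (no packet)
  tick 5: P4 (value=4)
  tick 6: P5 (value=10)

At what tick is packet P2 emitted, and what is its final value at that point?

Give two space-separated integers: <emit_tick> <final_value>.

Answer: 6 0

Derivation:
Tick 1: [PARSE:P1(v=16,ok=F), VALIDATE:-, TRANSFORM:-, EMIT:-] out:-; in:P1
Tick 2: [PARSE:P2(v=16,ok=F), VALIDATE:P1(v=16,ok=F), TRANSFORM:-, EMIT:-] out:-; in:P2
Tick 3: [PARSE:P3(v=3,ok=F), VALIDATE:P2(v=16,ok=F), TRANSFORM:P1(v=0,ok=F), EMIT:-] out:-; in:P3
Tick 4: [PARSE:-, VALIDATE:P3(v=3,ok=T), TRANSFORM:P2(v=0,ok=F), EMIT:P1(v=0,ok=F)] out:-; in:-
Tick 5: [PARSE:P4(v=4,ok=F), VALIDATE:-, TRANSFORM:P3(v=15,ok=T), EMIT:P2(v=0,ok=F)] out:P1(v=0); in:P4
Tick 6: [PARSE:P5(v=10,ok=F), VALIDATE:P4(v=4,ok=F), TRANSFORM:-, EMIT:P3(v=15,ok=T)] out:P2(v=0); in:P5
Tick 7: [PARSE:-, VALIDATE:P5(v=10,ok=F), TRANSFORM:P4(v=0,ok=F), EMIT:-] out:P3(v=15); in:-
Tick 8: [PARSE:-, VALIDATE:-, TRANSFORM:P5(v=0,ok=F), EMIT:P4(v=0,ok=F)] out:-; in:-
Tick 9: [PARSE:-, VALIDATE:-, TRANSFORM:-, EMIT:P5(v=0,ok=F)] out:P4(v=0); in:-
Tick 10: [PARSE:-, VALIDATE:-, TRANSFORM:-, EMIT:-] out:P5(v=0); in:-
P2: arrives tick 2, valid=False (id=2, id%3=2), emit tick 6, final value 0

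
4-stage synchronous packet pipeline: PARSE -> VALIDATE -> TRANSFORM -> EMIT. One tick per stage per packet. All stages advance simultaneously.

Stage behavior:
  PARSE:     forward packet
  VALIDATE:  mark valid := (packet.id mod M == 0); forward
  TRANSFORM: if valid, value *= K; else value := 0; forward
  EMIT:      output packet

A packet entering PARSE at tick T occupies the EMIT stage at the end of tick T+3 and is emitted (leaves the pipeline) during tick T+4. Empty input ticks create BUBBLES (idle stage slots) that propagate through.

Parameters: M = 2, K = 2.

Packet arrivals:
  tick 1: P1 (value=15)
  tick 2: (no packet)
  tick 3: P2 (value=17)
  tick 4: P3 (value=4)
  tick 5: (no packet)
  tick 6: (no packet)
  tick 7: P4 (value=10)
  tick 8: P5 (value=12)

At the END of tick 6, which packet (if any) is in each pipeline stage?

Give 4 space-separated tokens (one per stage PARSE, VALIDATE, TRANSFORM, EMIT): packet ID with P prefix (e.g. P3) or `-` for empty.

Answer: - - P3 P2

Derivation:
Tick 1: [PARSE:P1(v=15,ok=F), VALIDATE:-, TRANSFORM:-, EMIT:-] out:-; in:P1
Tick 2: [PARSE:-, VALIDATE:P1(v=15,ok=F), TRANSFORM:-, EMIT:-] out:-; in:-
Tick 3: [PARSE:P2(v=17,ok=F), VALIDATE:-, TRANSFORM:P1(v=0,ok=F), EMIT:-] out:-; in:P2
Tick 4: [PARSE:P3(v=4,ok=F), VALIDATE:P2(v=17,ok=T), TRANSFORM:-, EMIT:P1(v=0,ok=F)] out:-; in:P3
Tick 5: [PARSE:-, VALIDATE:P3(v=4,ok=F), TRANSFORM:P2(v=34,ok=T), EMIT:-] out:P1(v=0); in:-
Tick 6: [PARSE:-, VALIDATE:-, TRANSFORM:P3(v=0,ok=F), EMIT:P2(v=34,ok=T)] out:-; in:-
At end of tick 6: ['-', '-', 'P3', 'P2']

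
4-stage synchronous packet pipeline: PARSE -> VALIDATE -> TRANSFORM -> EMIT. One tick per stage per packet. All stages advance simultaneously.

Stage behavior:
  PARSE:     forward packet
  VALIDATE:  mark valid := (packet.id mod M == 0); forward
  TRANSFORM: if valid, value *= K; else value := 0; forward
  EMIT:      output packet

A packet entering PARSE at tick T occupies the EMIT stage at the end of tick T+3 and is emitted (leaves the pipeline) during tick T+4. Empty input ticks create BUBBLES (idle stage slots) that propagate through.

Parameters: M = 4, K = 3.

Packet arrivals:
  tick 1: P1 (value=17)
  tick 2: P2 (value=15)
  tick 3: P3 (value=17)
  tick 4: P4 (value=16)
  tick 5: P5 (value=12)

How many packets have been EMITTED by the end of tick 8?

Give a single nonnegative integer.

Answer: 4

Derivation:
Tick 1: [PARSE:P1(v=17,ok=F), VALIDATE:-, TRANSFORM:-, EMIT:-] out:-; in:P1
Tick 2: [PARSE:P2(v=15,ok=F), VALIDATE:P1(v=17,ok=F), TRANSFORM:-, EMIT:-] out:-; in:P2
Tick 3: [PARSE:P3(v=17,ok=F), VALIDATE:P2(v=15,ok=F), TRANSFORM:P1(v=0,ok=F), EMIT:-] out:-; in:P3
Tick 4: [PARSE:P4(v=16,ok=F), VALIDATE:P3(v=17,ok=F), TRANSFORM:P2(v=0,ok=F), EMIT:P1(v=0,ok=F)] out:-; in:P4
Tick 5: [PARSE:P5(v=12,ok=F), VALIDATE:P4(v=16,ok=T), TRANSFORM:P3(v=0,ok=F), EMIT:P2(v=0,ok=F)] out:P1(v=0); in:P5
Tick 6: [PARSE:-, VALIDATE:P5(v=12,ok=F), TRANSFORM:P4(v=48,ok=T), EMIT:P3(v=0,ok=F)] out:P2(v=0); in:-
Tick 7: [PARSE:-, VALIDATE:-, TRANSFORM:P5(v=0,ok=F), EMIT:P4(v=48,ok=T)] out:P3(v=0); in:-
Tick 8: [PARSE:-, VALIDATE:-, TRANSFORM:-, EMIT:P5(v=0,ok=F)] out:P4(v=48); in:-
Emitted by tick 8: ['P1', 'P2', 'P3', 'P4']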